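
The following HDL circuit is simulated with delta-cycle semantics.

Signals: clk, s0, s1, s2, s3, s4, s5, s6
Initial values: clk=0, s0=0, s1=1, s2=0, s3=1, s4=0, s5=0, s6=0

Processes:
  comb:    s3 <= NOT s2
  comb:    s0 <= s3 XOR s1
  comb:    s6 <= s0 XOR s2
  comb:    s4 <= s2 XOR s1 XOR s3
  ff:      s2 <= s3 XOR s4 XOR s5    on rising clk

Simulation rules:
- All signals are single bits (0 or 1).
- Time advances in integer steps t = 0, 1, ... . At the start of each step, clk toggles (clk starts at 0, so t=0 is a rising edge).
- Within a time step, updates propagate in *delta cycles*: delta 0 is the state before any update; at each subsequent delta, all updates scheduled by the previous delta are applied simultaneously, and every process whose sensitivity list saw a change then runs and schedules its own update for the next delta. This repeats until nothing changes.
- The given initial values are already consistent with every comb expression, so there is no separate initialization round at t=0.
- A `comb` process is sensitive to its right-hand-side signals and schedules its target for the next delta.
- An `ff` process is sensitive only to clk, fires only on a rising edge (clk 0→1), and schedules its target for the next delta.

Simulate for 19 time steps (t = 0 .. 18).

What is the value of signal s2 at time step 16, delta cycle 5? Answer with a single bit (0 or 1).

1

t=0 Δ0: s3=1 s0=0 s6=0 s5=0 s4=0 s1=1 s2=0 clk=0
  Δ1: clk:0→1
  Δ2: s2:0→1
  Δ3: s3:1→0, s6:0→1, s4:0→1
  Δ4: s0:0→1, s4:1→0
  Δ5: s6:1→0
  (5Δ to stable)
t=1 Δ0: s3=0 s0=1 s6=0 s5=0 s4=0 s1=1 s2=1 clk=1
  Δ1: clk:1→0
  (1Δ to stable)
t=2 Δ0: s3=0 s0=1 s6=0 s5=0 s4=0 s1=1 s2=1 clk=0
  Δ1: clk:0→1
  Δ2: s2:1→0
  Δ3: s3:0→1, s6:0→1, s4:0→1
  Δ4: s0:1→0, s4:1→0
  Δ5: s6:1→0
  (5Δ to stable)
t=3 Δ0: s3=1 s0=0 s6=0 s5=0 s4=0 s1=1 s2=0 clk=1
  Δ1: clk:1→0
  (1Δ to stable)
t=4 Δ0: s3=1 s0=0 s6=0 s5=0 s4=0 s1=1 s2=0 clk=0
  Δ1: clk:0→1
  Δ2: s2:0→1
  Δ3: s3:1→0, s6:0→1, s4:0→1
  Δ4: s0:0→1, s4:1→0
  Δ5: s6:1→0
  (5Δ to stable)
t=5 Δ0: s3=0 s0=1 s6=0 s5=0 s4=0 s1=1 s2=1 clk=1
  Δ1: clk:1→0
  (1Δ to stable)
t=6 Δ0: s3=0 s0=1 s6=0 s5=0 s4=0 s1=1 s2=1 clk=0
  Δ1: clk:0→1
  Δ2: s2:1→0
  Δ3: s3:0→1, s6:0→1, s4:0→1
  Δ4: s0:1→0, s4:1→0
  Δ5: s6:1→0
  (5Δ to stable)
t=7 Δ0: s3=1 s0=0 s6=0 s5=0 s4=0 s1=1 s2=0 clk=1
  Δ1: clk:1→0
  (1Δ to stable)
t=8 Δ0: s3=1 s0=0 s6=0 s5=0 s4=0 s1=1 s2=0 clk=0
  Δ1: clk:0→1
  Δ2: s2:0→1
  Δ3: s3:1→0, s6:0→1, s4:0→1
  Δ4: s0:0→1, s4:1→0
  Δ5: s6:1→0
  (5Δ to stable)
t=9 Δ0: s3=0 s0=1 s6=0 s5=0 s4=0 s1=1 s2=1 clk=1
  Δ1: clk:1→0
  (1Δ to stable)
t=10 Δ0: s3=0 s0=1 s6=0 s5=0 s4=0 s1=1 s2=1 clk=0
  Δ1: clk:0→1
  Δ2: s2:1→0
  Δ3: s3:0→1, s6:0→1, s4:0→1
  Δ4: s0:1→0, s4:1→0
  Δ5: s6:1→0
  (5Δ to stable)
t=11 Δ0: s3=1 s0=0 s6=0 s5=0 s4=0 s1=1 s2=0 clk=1
  Δ1: clk:1→0
  (1Δ to stable)
t=12 Δ0: s3=1 s0=0 s6=0 s5=0 s4=0 s1=1 s2=0 clk=0
  Δ1: clk:0→1
  Δ2: s2:0→1
  Δ3: s3:1→0, s6:0→1, s4:0→1
  Δ4: s0:0→1, s4:1→0
  Δ5: s6:1→0
  (5Δ to stable)
t=13 Δ0: s3=0 s0=1 s6=0 s5=0 s4=0 s1=1 s2=1 clk=1
  Δ1: clk:1→0
  (1Δ to stable)
t=14 Δ0: s3=0 s0=1 s6=0 s5=0 s4=0 s1=1 s2=1 clk=0
  Δ1: clk:0→1
  Δ2: s2:1→0
  Δ3: s3:0→1, s6:0→1, s4:0→1
  Δ4: s0:1→0, s4:1→0
  Δ5: s6:1→0
  (5Δ to stable)
t=15 Δ0: s3=1 s0=0 s6=0 s5=0 s4=0 s1=1 s2=0 clk=1
  Δ1: clk:1→0
  (1Δ to stable)
t=16 Δ0: s3=1 s0=0 s6=0 s5=0 s4=0 s1=1 s2=0 clk=0
  Δ1: clk:0→1
  Δ2: s2:0→1
  Δ3: s3:1→0, s6:0→1, s4:0→1
  Δ4: s0:0→1, s4:1→0
  Δ5: s6:1→0
  (5Δ to stable)
t=17 Δ0: s3=0 s0=1 s6=0 s5=0 s4=0 s1=1 s2=1 clk=1
  Δ1: clk:1→0
  (1Δ to stable)
t=18 Δ0: s3=0 s0=1 s6=0 s5=0 s4=0 s1=1 s2=1 clk=0
  Δ1: clk:0→1
  Δ2: s2:1→0
  Δ3: s3:0→1, s6:0→1, s4:0→1
  Δ4: s0:1→0, s4:1→0
  Δ5: s6:1→0
  (5Δ to stable)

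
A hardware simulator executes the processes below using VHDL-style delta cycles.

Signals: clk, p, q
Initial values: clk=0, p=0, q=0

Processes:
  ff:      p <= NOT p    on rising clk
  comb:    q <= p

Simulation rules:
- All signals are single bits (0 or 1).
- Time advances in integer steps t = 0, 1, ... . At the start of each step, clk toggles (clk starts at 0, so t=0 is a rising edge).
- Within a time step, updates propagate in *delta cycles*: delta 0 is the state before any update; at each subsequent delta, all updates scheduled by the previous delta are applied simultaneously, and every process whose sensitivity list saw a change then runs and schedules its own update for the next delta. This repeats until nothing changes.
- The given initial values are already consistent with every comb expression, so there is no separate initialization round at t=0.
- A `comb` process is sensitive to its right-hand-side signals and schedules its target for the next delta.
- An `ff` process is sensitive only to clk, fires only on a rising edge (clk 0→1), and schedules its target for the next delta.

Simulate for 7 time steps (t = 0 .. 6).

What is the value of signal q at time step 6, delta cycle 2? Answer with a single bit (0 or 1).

1

[bits: p,q,clk]
t=0: Δ0=000 Δ1=001 Δ2=101 Δ3=111 | 3Δ
t=1: Δ0=111 Δ1=110 | 1Δ
t=2: Δ0=110 Δ1=111 Δ2=011 Δ3=001 | 3Δ
t=3: Δ0=001 Δ1=000 | 1Δ
t=4: Δ0=000 Δ1=001 Δ2=101 Δ3=111 | 3Δ
t=5: Δ0=111 Δ1=110 | 1Δ
t=6: Δ0=110 Δ1=111 Δ2=011 Δ3=001 | 3Δ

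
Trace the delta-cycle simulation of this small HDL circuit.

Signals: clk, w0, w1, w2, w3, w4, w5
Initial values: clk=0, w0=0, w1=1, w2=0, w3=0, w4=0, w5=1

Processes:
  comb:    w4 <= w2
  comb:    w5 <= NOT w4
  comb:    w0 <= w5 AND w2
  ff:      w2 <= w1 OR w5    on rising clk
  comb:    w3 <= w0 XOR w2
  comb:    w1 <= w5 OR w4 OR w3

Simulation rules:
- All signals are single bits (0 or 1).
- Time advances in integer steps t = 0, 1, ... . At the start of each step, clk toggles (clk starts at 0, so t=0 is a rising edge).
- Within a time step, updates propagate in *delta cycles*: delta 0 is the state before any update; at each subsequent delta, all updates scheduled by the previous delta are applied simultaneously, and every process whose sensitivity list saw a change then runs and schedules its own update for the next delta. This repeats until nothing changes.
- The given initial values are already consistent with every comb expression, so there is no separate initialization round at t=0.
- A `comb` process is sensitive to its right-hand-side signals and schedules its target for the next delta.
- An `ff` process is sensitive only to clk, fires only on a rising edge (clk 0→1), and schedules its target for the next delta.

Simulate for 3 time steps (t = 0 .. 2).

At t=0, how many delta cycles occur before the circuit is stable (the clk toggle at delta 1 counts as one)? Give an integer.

6

t0.Δ0 w5=1 w0=0 w3=0 clk=0 w1=1 w2=0 w4=0
t0.Δ1 w5=1 w0=0 w3=0 clk=1 w1=1 w2=0 w4=0
t0.Δ2 w5=1 w0=0 w3=0 clk=1 w1=1 w2=1 w4=0
t0.Δ3 w5=1 w0=1 w3=1 clk=1 w1=1 w2=1 w4=1
t0.Δ4 w5=0 w0=1 w3=0 clk=1 w1=1 w2=1 w4=1
t0.Δ5 w5=0 w0=0 w3=0 clk=1 w1=1 w2=1 w4=1
t0.Δ6 w5=0 w0=0 w3=1 clk=1 w1=1 w2=1 w4=1
t1.Δ0 w5=0 w0=0 w3=1 clk=1 w1=1 w2=1 w4=1
t1.Δ1 w5=0 w0=0 w3=1 clk=0 w1=1 w2=1 w4=1
t2.Δ0 w5=0 w0=0 w3=1 clk=0 w1=1 w2=1 w4=1
t2.Δ1 w5=0 w0=0 w3=1 clk=1 w1=1 w2=1 w4=1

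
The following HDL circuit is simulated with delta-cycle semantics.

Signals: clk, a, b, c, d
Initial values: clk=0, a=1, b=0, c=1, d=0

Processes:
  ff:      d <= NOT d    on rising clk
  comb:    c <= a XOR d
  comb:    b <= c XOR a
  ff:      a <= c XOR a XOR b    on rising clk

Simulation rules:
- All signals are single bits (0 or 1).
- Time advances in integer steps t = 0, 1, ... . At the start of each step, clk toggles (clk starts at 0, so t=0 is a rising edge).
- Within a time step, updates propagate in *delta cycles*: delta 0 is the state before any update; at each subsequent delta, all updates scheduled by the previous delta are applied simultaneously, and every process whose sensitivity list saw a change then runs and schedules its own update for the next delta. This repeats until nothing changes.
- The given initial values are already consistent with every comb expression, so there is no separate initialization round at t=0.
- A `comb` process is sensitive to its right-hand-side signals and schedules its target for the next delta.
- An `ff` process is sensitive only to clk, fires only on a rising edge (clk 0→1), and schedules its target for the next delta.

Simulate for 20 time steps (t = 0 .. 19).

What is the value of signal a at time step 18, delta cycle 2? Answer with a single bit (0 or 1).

0

t0.Δ0 a=1 clk=0 b=0 d=0 c=1
t0.Δ1 a=1 clk=1 b=0 d=0 c=1
t0.Δ2 a=0 clk=1 b=0 d=1 c=1
t0.Δ3 a=0 clk=1 b=1 d=1 c=1
t1.Δ0 a=0 clk=1 b=1 d=1 c=1
t1.Δ1 a=0 clk=0 b=1 d=1 c=1
t2.Δ0 a=0 clk=0 b=1 d=1 c=1
t2.Δ1 a=0 clk=1 b=1 d=1 c=1
t2.Δ2 a=0 clk=1 b=1 d=0 c=1
t2.Δ3 a=0 clk=1 b=1 d=0 c=0
t2.Δ4 a=0 clk=1 b=0 d=0 c=0
t3.Δ0 a=0 clk=1 b=0 d=0 c=0
t3.Δ1 a=0 clk=0 b=0 d=0 c=0
t4.Δ0 a=0 clk=0 b=0 d=0 c=0
t4.Δ1 a=0 clk=1 b=0 d=0 c=0
t4.Δ2 a=0 clk=1 b=0 d=1 c=0
t4.Δ3 a=0 clk=1 b=0 d=1 c=1
t4.Δ4 a=0 clk=1 b=1 d=1 c=1
t5.Δ0 a=0 clk=1 b=1 d=1 c=1
t5.Δ1 a=0 clk=0 b=1 d=1 c=1
t6.Δ0 a=0 clk=0 b=1 d=1 c=1
t6.Δ1 a=0 clk=1 b=1 d=1 c=1
t6.Δ2 a=0 clk=1 b=1 d=0 c=1
t6.Δ3 a=0 clk=1 b=1 d=0 c=0
t6.Δ4 a=0 clk=1 b=0 d=0 c=0
t7.Δ0 a=0 clk=1 b=0 d=0 c=0
t7.Δ1 a=0 clk=0 b=0 d=0 c=0
t8.Δ0 a=0 clk=0 b=0 d=0 c=0
t8.Δ1 a=0 clk=1 b=0 d=0 c=0
t8.Δ2 a=0 clk=1 b=0 d=1 c=0
t8.Δ3 a=0 clk=1 b=0 d=1 c=1
t8.Δ4 a=0 clk=1 b=1 d=1 c=1
t9.Δ0 a=0 clk=1 b=1 d=1 c=1
t9.Δ1 a=0 clk=0 b=1 d=1 c=1
t10.Δ0 a=0 clk=0 b=1 d=1 c=1
t10.Δ1 a=0 clk=1 b=1 d=1 c=1
t10.Δ2 a=0 clk=1 b=1 d=0 c=1
t10.Δ3 a=0 clk=1 b=1 d=0 c=0
t10.Δ4 a=0 clk=1 b=0 d=0 c=0
t11.Δ0 a=0 clk=1 b=0 d=0 c=0
t11.Δ1 a=0 clk=0 b=0 d=0 c=0
t12.Δ0 a=0 clk=0 b=0 d=0 c=0
t12.Δ1 a=0 clk=1 b=0 d=0 c=0
t12.Δ2 a=0 clk=1 b=0 d=1 c=0
t12.Δ3 a=0 clk=1 b=0 d=1 c=1
t12.Δ4 a=0 clk=1 b=1 d=1 c=1
t13.Δ0 a=0 clk=1 b=1 d=1 c=1
t13.Δ1 a=0 clk=0 b=1 d=1 c=1
t14.Δ0 a=0 clk=0 b=1 d=1 c=1
t14.Δ1 a=0 clk=1 b=1 d=1 c=1
t14.Δ2 a=0 clk=1 b=1 d=0 c=1
t14.Δ3 a=0 clk=1 b=1 d=0 c=0
t14.Δ4 a=0 clk=1 b=0 d=0 c=0
t15.Δ0 a=0 clk=1 b=0 d=0 c=0
t15.Δ1 a=0 clk=0 b=0 d=0 c=0
t16.Δ0 a=0 clk=0 b=0 d=0 c=0
t16.Δ1 a=0 clk=1 b=0 d=0 c=0
t16.Δ2 a=0 clk=1 b=0 d=1 c=0
t16.Δ3 a=0 clk=1 b=0 d=1 c=1
t16.Δ4 a=0 clk=1 b=1 d=1 c=1
t17.Δ0 a=0 clk=1 b=1 d=1 c=1
t17.Δ1 a=0 clk=0 b=1 d=1 c=1
t18.Δ0 a=0 clk=0 b=1 d=1 c=1
t18.Δ1 a=0 clk=1 b=1 d=1 c=1
t18.Δ2 a=0 clk=1 b=1 d=0 c=1
t18.Δ3 a=0 clk=1 b=1 d=0 c=0
t18.Δ4 a=0 clk=1 b=0 d=0 c=0
t19.Δ0 a=0 clk=1 b=0 d=0 c=0
t19.Δ1 a=0 clk=0 b=0 d=0 c=0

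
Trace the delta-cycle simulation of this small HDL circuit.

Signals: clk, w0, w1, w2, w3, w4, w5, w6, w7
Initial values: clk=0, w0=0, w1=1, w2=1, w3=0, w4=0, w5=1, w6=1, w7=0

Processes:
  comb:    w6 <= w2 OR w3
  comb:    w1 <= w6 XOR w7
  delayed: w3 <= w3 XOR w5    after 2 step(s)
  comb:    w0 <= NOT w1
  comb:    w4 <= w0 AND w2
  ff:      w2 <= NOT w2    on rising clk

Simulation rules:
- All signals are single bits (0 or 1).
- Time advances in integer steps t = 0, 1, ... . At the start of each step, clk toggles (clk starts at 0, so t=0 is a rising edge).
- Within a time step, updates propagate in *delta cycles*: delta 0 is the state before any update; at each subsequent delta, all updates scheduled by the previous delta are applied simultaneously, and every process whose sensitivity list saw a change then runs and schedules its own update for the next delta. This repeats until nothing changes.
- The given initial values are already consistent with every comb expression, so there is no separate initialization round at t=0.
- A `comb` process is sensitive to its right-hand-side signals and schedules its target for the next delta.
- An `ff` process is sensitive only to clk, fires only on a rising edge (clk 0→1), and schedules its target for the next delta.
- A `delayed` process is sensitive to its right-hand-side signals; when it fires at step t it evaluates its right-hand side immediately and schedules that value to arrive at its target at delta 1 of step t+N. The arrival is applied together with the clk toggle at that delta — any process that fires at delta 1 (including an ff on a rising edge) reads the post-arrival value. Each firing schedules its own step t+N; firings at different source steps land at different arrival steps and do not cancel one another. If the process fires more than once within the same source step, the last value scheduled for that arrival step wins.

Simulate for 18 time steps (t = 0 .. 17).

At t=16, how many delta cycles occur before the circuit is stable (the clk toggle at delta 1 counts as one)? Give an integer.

t0.Δ0 w7=0 w0=0 w5=1 w2=1 w6=1 clk=0 w4=0 w3=0 w1=1
t0.Δ1 w7=0 w0=0 w5=1 w2=1 w6=1 clk=1 w4=0 w3=0 w1=1
t0.Δ2 w7=0 w0=0 w5=1 w2=0 w6=1 clk=1 w4=0 w3=0 w1=1
t0.Δ3 w7=0 w0=0 w5=1 w2=0 w6=0 clk=1 w4=0 w3=0 w1=1
t0.Δ4 w7=0 w0=0 w5=1 w2=0 w6=0 clk=1 w4=0 w3=0 w1=0
t0.Δ5 w7=0 w0=1 w5=1 w2=0 w6=0 clk=1 w4=0 w3=0 w1=0
t1.Δ0 w7=0 w0=1 w5=1 w2=0 w6=0 clk=1 w4=0 w3=0 w1=0
t1.Δ1 w7=0 w0=1 w5=1 w2=0 w6=0 clk=0 w4=0 w3=0 w1=0
t2.Δ0 w7=0 w0=1 w5=1 w2=0 w6=0 clk=0 w4=0 w3=0 w1=0
t2.Δ1 w7=0 w0=1 w5=1 w2=0 w6=0 clk=1 w4=0 w3=0 w1=0
t2.Δ2 w7=0 w0=1 w5=1 w2=1 w6=0 clk=1 w4=0 w3=0 w1=0
t2.Δ3 w7=0 w0=1 w5=1 w2=1 w6=1 clk=1 w4=1 w3=0 w1=0
t2.Δ4 w7=0 w0=1 w5=1 w2=1 w6=1 clk=1 w4=1 w3=0 w1=1
t2.Δ5 w7=0 w0=0 w5=1 w2=1 w6=1 clk=1 w4=1 w3=0 w1=1
t2.Δ6 w7=0 w0=0 w5=1 w2=1 w6=1 clk=1 w4=0 w3=0 w1=1
t3.Δ0 w7=0 w0=0 w5=1 w2=1 w6=1 clk=1 w4=0 w3=0 w1=1
t3.Δ1 w7=0 w0=0 w5=1 w2=1 w6=1 clk=0 w4=0 w3=0 w1=1
t4.Δ0 w7=0 w0=0 w5=1 w2=1 w6=1 clk=0 w4=0 w3=0 w1=1
t4.Δ1 w7=0 w0=0 w5=1 w2=1 w6=1 clk=1 w4=0 w3=0 w1=1
t4.Δ2 w7=0 w0=0 w5=1 w2=0 w6=1 clk=1 w4=0 w3=0 w1=1
t4.Δ3 w7=0 w0=0 w5=1 w2=0 w6=0 clk=1 w4=0 w3=0 w1=1
t4.Δ4 w7=0 w0=0 w5=1 w2=0 w6=0 clk=1 w4=0 w3=0 w1=0
t4.Δ5 w7=0 w0=1 w5=1 w2=0 w6=0 clk=1 w4=0 w3=0 w1=0
t5.Δ0 w7=0 w0=1 w5=1 w2=0 w6=0 clk=1 w4=0 w3=0 w1=0
t5.Δ1 w7=0 w0=1 w5=1 w2=0 w6=0 clk=0 w4=0 w3=0 w1=0
t6.Δ0 w7=0 w0=1 w5=1 w2=0 w6=0 clk=0 w4=0 w3=0 w1=0
t6.Δ1 w7=0 w0=1 w5=1 w2=0 w6=0 clk=1 w4=0 w3=0 w1=0
t6.Δ2 w7=0 w0=1 w5=1 w2=1 w6=0 clk=1 w4=0 w3=0 w1=0
t6.Δ3 w7=0 w0=1 w5=1 w2=1 w6=1 clk=1 w4=1 w3=0 w1=0
t6.Δ4 w7=0 w0=1 w5=1 w2=1 w6=1 clk=1 w4=1 w3=0 w1=1
t6.Δ5 w7=0 w0=0 w5=1 w2=1 w6=1 clk=1 w4=1 w3=0 w1=1
t6.Δ6 w7=0 w0=0 w5=1 w2=1 w6=1 clk=1 w4=0 w3=0 w1=1
t7.Δ0 w7=0 w0=0 w5=1 w2=1 w6=1 clk=1 w4=0 w3=0 w1=1
t7.Δ1 w7=0 w0=0 w5=1 w2=1 w6=1 clk=0 w4=0 w3=0 w1=1
t8.Δ0 w7=0 w0=0 w5=1 w2=1 w6=1 clk=0 w4=0 w3=0 w1=1
t8.Δ1 w7=0 w0=0 w5=1 w2=1 w6=1 clk=1 w4=0 w3=0 w1=1
t8.Δ2 w7=0 w0=0 w5=1 w2=0 w6=1 clk=1 w4=0 w3=0 w1=1
t8.Δ3 w7=0 w0=0 w5=1 w2=0 w6=0 clk=1 w4=0 w3=0 w1=1
t8.Δ4 w7=0 w0=0 w5=1 w2=0 w6=0 clk=1 w4=0 w3=0 w1=0
t8.Δ5 w7=0 w0=1 w5=1 w2=0 w6=0 clk=1 w4=0 w3=0 w1=0
t9.Δ0 w7=0 w0=1 w5=1 w2=0 w6=0 clk=1 w4=0 w3=0 w1=0
t9.Δ1 w7=0 w0=1 w5=1 w2=0 w6=0 clk=0 w4=0 w3=0 w1=0
t10.Δ0 w7=0 w0=1 w5=1 w2=0 w6=0 clk=0 w4=0 w3=0 w1=0
t10.Δ1 w7=0 w0=1 w5=1 w2=0 w6=0 clk=1 w4=0 w3=0 w1=0
t10.Δ2 w7=0 w0=1 w5=1 w2=1 w6=0 clk=1 w4=0 w3=0 w1=0
t10.Δ3 w7=0 w0=1 w5=1 w2=1 w6=1 clk=1 w4=1 w3=0 w1=0
t10.Δ4 w7=0 w0=1 w5=1 w2=1 w6=1 clk=1 w4=1 w3=0 w1=1
t10.Δ5 w7=0 w0=0 w5=1 w2=1 w6=1 clk=1 w4=1 w3=0 w1=1
t10.Δ6 w7=0 w0=0 w5=1 w2=1 w6=1 clk=1 w4=0 w3=0 w1=1
t11.Δ0 w7=0 w0=0 w5=1 w2=1 w6=1 clk=1 w4=0 w3=0 w1=1
t11.Δ1 w7=0 w0=0 w5=1 w2=1 w6=1 clk=0 w4=0 w3=0 w1=1
t12.Δ0 w7=0 w0=0 w5=1 w2=1 w6=1 clk=0 w4=0 w3=0 w1=1
t12.Δ1 w7=0 w0=0 w5=1 w2=1 w6=1 clk=1 w4=0 w3=0 w1=1
t12.Δ2 w7=0 w0=0 w5=1 w2=0 w6=1 clk=1 w4=0 w3=0 w1=1
t12.Δ3 w7=0 w0=0 w5=1 w2=0 w6=0 clk=1 w4=0 w3=0 w1=1
t12.Δ4 w7=0 w0=0 w5=1 w2=0 w6=0 clk=1 w4=0 w3=0 w1=0
t12.Δ5 w7=0 w0=1 w5=1 w2=0 w6=0 clk=1 w4=0 w3=0 w1=0
t13.Δ0 w7=0 w0=1 w5=1 w2=0 w6=0 clk=1 w4=0 w3=0 w1=0
t13.Δ1 w7=0 w0=1 w5=1 w2=0 w6=0 clk=0 w4=0 w3=0 w1=0
t14.Δ0 w7=0 w0=1 w5=1 w2=0 w6=0 clk=0 w4=0 w3=0 w1=0
t14.Δ1 w7=0 w0=1 w5=1 w2=0 w6=0 clk=1 w4=0 w3=0 w1=0
t14.Δ2 w7=0 w0=1 w5=1 w2=1 w6=0 clk=1 w4=0 w3=0 w1=0
t14.Δ3 w7=0 w0=1 w5=1 w2=1 w6=1 clk=1 w4=1 w3=0 w1=0
t14.Δ4 w7=0 w0=1 w5=1 w2=1 w6=1 clk=1 w4=1 w3=0 w1=1
t14.Δ5 w7=0 w0=0 w5=1 w2=1 w6=1 clk=1 w4=1 w3=0 w1=1
t14.Δ6 w7=0 w0=0 w5=1 w2=1 w6=1 clk=1 w4=0 w3=0 w1=1
t15.Δ0 w7=0 w0=0 w5=1 w2=1 w6=1 clk=1 w4=0 w3=0 w1=1
t15.Δ1 w7=0 w0=0 w5=1 w2=1 w6=1 clk=0 w4=0 w3=0 w1=1
t16.Δ0 w7=0 w0=0 w5=1 w2=1 w6=1 clk=0 w4=0 w3=0 w1=1
t16.Δ1 w7=0 w0=0 w5=1 w2=1 w6=1 clk=1 w4=0 w3=0 w1=1
t16.Δ2 w7=0 w0=0 w5=1 w2=0 w6=1 clk=1 w4=0 w3=0 w1=1
t16.Δ3 w7=0 w0=0 w5=1 w2=0 w6=0 clk=1 w4=0 w3=0 w1=1
t16.Δ4 w7=0 w0=0 w5=1 w2=0 w6=0 clk=1 w4=0 w3=0 w1=0
t16.Δ5 w7=0 w0=1 w5=1 w2=0 w6=0 clk=1 w4=0 w3=0 w1=0
t17.Δ0 w7=0 w0=1 w5=1 w2=0 w6=0 clk=1 w4=0 w3=0 w1=0
t17.Δ1 w7=0 w0=1 w5=1 w2=0 w6=0 clk=0 w4=0 w3=0 w1=0

5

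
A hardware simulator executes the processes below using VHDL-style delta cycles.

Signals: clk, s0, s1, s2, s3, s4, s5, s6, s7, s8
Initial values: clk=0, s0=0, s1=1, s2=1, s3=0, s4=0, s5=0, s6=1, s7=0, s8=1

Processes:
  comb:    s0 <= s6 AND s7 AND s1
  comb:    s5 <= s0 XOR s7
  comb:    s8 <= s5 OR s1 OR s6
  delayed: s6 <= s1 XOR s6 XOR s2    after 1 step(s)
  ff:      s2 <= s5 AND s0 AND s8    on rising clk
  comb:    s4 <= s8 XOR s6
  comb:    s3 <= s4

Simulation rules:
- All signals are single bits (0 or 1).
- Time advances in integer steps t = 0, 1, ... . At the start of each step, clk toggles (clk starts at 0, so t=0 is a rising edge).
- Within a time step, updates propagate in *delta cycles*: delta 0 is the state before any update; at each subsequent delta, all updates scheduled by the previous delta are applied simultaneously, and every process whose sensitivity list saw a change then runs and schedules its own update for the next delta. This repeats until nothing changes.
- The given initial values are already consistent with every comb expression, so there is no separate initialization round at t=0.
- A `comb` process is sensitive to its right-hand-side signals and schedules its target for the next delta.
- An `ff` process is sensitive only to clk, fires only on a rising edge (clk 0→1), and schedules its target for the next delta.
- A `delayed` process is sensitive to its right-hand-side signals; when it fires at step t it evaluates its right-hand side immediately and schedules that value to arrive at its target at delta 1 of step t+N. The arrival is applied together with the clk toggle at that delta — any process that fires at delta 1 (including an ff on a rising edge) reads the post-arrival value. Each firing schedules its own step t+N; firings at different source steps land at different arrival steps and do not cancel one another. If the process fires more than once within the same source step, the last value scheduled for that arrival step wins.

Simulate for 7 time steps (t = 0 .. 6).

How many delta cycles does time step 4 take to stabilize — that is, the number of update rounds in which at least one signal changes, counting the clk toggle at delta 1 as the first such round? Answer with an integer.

[bits: clk,s4,s3,s1,s2,s0,s5,s7,s6,s8]
t=0: Δ0=0001100011 Δ1=1001100011 Δ2=1001000011 | 2Δ
t=1: Δ0=1001000011 Δ1=0001000001 Δ2=0101000001 Δ3=0111000001 | 3Δ
t=2: Δ0=0111000001 Δ1=1111000011 Δ2=1011000011 Δ3=1001000011 | 3Δ
t=3: Δ0=1001000011 Δ1=0001000001 Δ2=0101000001 Δ3=0111000001 | 3Δ
t=4: Δ0=0111000001 Δ1=1111000011 Δ2=1011000011 Δ3=1001000011 | 3Δ
t=5: Δ0=1001000011 Δ1=0001000001 Δ2=0101000001 Δ3=0111000001 | 3Δ
t=6: Δ0=0111000001 Δ1=1111000011 Δ2=1011000011 Δ3=1001000011 | 3Δ

3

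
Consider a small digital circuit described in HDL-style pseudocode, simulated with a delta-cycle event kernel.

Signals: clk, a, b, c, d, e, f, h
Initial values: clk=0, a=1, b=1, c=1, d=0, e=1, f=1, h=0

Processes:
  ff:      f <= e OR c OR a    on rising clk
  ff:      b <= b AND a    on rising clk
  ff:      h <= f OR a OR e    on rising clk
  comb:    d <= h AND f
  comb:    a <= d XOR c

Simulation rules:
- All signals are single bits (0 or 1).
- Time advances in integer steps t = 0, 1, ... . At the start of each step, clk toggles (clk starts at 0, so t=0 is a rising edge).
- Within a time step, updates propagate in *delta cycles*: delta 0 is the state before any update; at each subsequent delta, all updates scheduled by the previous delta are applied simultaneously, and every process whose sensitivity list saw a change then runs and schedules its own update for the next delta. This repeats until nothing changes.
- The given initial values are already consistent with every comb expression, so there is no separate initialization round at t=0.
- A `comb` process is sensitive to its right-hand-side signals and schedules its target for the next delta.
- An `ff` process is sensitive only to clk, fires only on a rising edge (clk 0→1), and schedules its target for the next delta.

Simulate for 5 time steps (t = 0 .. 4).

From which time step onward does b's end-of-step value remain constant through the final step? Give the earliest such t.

[bits: clk,d,a,e,f,h,b,c]
t=0: Δ0=00111011 Δ1=10111011 Δ2=10111111 Δ3=11111111 Δ4=11011111 | 4Δ
t=1: Δ0=11011111 Δ1=01011111 | 1Δ
t=2: Δ0=01011111 Δ1=11011111 Δ2=11011101 | 2Δ
t=3: Δ0=11011101 Δ1=01011101 | 1Δ
t=4: Δ0=01011101 Δ1=11011101 | 1Δ

2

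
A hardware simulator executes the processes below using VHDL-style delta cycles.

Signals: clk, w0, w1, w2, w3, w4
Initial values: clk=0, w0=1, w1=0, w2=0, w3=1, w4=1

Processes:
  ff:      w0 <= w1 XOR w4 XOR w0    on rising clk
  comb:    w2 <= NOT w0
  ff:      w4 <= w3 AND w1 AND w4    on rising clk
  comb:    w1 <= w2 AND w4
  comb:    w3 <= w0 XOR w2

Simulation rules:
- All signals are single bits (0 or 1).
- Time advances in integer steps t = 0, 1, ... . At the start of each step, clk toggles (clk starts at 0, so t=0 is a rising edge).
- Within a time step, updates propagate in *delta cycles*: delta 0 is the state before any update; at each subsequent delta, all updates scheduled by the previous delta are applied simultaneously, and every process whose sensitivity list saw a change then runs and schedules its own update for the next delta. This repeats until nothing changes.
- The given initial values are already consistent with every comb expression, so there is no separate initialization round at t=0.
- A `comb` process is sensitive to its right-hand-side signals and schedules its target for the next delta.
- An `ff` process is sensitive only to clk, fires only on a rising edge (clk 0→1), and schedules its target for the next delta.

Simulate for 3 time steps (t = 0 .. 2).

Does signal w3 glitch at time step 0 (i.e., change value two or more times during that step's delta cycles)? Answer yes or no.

yes

[bits: w1,w4,w0,clk,w2,w3]
t=0: Δ0=011001 Δ1=011101 Δ2=000101 Δ3=000110 Δ4=000111 | 4Δ
t=1: Δ0=000111 Δ1=000011 | 1Δ
t=2: Δ0=000011 Δ1=000111 | 1Δ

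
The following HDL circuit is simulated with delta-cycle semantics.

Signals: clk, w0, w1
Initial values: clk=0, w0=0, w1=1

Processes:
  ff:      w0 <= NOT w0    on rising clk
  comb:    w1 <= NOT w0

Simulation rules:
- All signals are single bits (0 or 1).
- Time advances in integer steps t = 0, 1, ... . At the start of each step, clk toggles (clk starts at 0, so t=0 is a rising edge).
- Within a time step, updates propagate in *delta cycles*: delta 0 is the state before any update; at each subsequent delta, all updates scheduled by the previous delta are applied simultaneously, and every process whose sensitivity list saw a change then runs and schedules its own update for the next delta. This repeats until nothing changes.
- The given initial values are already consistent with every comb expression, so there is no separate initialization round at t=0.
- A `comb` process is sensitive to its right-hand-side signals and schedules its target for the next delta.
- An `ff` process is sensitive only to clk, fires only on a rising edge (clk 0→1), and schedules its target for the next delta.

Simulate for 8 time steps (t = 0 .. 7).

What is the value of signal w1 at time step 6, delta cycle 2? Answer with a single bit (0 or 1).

0

t0.Δ0 w1=1 clk=0 w0=0
t0.Δ1 w1=1 clk=1 w0=0
t0.Δ2 w1=1 clk=1 w0=1
t0.Δ3 w1=0 clk=1 w0=1
t1.Δ0 w1=0 clk=1 w0=1
t1.Δ1 w1=0 clk=0 w0=1
t2.Δ0 w1=0 clk=0 w0=1
t2.Δ1 w1=0 clk=1 w0=1
t2.Δ2 w1=0 clk=1 w0=0
t2.Δ3 w1=1 clk=1 w0=0
t3.Δ0 w1=1 clk=1 w0=0
t3.Δ1 w1=1 clk=0 w0=0
t4.Δ0 w1=1 clk=0 w0=0
t4.Δ1 w1=1 clk=1 w0=0
t4.Δ2 w1=1 clk=1 w0=1
t4.Δ3 w1=0 clk=1 w0=1
t5.Δ0 w1=0 clk=1 w0=1
t5.Δ1 w1=0 clk=0 w0=1
t6.Δ0 w1=0 clk=0 w0=1
t6.Δ1 w1=0 clk=1 w0=1
t6.Δ2 w1=0 clk=1 w0=0
t6.Δ3 w1=1 clk=1 w0=0
t7.Δ0 w1=1 clk=1 w0=0
t7.Δ1 w1=1 clk=0 w0=0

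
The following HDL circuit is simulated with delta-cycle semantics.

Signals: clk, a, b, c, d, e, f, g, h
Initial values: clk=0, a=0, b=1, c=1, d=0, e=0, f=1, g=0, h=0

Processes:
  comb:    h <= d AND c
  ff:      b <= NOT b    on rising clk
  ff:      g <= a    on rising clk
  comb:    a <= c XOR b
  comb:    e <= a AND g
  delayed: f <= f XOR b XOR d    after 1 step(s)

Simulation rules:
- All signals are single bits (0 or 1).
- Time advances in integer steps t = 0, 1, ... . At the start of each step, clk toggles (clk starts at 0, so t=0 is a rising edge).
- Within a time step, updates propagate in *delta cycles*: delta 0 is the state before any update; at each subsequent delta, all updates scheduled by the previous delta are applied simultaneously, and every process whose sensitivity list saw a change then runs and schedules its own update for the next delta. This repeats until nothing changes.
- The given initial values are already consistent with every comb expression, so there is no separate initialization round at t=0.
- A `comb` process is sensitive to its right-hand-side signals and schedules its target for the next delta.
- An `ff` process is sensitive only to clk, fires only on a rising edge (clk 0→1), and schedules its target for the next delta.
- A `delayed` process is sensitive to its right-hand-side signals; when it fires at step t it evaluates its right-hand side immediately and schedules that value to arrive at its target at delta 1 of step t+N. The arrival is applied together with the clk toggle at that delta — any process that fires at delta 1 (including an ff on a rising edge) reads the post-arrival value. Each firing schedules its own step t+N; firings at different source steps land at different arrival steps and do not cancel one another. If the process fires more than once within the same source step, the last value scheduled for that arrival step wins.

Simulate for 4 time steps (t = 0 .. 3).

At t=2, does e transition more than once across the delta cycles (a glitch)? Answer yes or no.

t0.Δ0 clk=0 a=0 g=0 f=1 c=1 d=0 b=1 e=0 h=0
t0.Δ1 clk=1 a=0 g=0 f=1 c=1 d=0 b=1 e=0 h=0
t0.Δ2 clk=1 a=0 g=0 f=1 c=1 d=0 b=0 e=0 h=0
t0.Δ3 clk=1 a=1 g=0 f=1 c=1 d=0 b=0 e=0 h=0
t1.Δ0 clk=1 a=1 g=0 f=1 c=1 d=0 b=0 e=0 h=0
t1.Δ1 clk=0 a=1 g=0 f=1 c=1 d=0 b=0 e=0 h=0
t2.Δ0 clk=0 a=1 g=0 f=1 c=1 d=0 b=0 e=0 h=0
t2.Δ1 clk=1 a=1 g=0 f=1 c=1 d=0 b=0 e=0 h=0
t2.Δ2 clk=1 a=1 g=1 f=1 c=1 d=0 b=1 e=0 h=0
t2.Δ3 clk=1 a=0 g=1 f=1 c=1 d=0 b=1 e=1 h=0
t2.Δ4 clk=1 a=0 g=1 f=1 c=1 d=0 b=1 e=0 h=0
t3.Δ0 clk=1 a=0 g=1 f=1 c=1 d=0 b=1 e=0 h=0
t3.Δ1 clk=0 a=0 g=1 f=0 c=1 d=0 b=1 e=0 h=0

yes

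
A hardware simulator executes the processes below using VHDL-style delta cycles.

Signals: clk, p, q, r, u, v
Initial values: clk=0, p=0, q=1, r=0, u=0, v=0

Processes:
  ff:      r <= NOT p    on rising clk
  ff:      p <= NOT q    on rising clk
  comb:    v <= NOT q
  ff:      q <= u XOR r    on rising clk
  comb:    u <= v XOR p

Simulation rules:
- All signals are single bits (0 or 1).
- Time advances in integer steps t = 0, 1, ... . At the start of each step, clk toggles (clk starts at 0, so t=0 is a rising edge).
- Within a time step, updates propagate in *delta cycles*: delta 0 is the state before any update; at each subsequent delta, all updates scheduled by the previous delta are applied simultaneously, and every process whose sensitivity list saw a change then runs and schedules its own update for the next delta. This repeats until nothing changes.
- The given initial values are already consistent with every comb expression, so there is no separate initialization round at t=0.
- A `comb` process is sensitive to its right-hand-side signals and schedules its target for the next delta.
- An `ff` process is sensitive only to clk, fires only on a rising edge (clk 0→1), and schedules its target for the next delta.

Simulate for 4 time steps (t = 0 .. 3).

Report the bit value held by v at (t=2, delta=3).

1

[bits: p,u,q,v,r,clk]
t=0: Δ0=001000 Δ1=001001 Δ2=000011 Δ3=000111 Δ4=010111 | 4Δ
t=1: Δ0=010111 Δ1=010110 | 1Δ
t=2: Δ0=010110 Δ1=010111 Δ2=110111 Δ3=100111 | 3Δ
t=3: Δ0=100111 Δ1=100110 | 1Δ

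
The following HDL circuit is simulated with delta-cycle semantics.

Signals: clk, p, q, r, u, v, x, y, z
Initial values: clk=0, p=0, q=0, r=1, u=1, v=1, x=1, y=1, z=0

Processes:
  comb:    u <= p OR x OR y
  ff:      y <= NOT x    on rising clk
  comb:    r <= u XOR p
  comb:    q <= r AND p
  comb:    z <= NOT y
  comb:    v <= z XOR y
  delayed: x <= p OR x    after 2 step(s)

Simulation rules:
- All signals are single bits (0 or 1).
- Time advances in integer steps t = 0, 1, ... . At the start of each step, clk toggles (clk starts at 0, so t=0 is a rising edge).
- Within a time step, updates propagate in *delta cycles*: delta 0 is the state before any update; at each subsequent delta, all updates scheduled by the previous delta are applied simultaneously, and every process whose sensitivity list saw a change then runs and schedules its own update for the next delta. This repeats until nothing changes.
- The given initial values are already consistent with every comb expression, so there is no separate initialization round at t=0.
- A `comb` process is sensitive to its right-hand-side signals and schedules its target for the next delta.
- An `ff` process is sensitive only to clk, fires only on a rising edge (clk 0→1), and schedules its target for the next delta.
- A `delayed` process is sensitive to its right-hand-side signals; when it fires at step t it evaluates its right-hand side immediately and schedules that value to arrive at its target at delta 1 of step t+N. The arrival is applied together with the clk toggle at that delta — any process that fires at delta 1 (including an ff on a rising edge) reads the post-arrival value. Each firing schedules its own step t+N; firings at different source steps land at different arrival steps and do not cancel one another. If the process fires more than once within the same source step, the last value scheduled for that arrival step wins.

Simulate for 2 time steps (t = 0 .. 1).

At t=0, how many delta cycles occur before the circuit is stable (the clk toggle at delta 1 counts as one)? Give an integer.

[bits: y,p,v,z,u,clk,x,q,r]
t=0: Δ0=101010101 Δ1=101011101 Δ2=001011101 Δ3=000111101 Δ4=001111101 | 4Δ
t=1: Δ0=001111101 Δ1=001110101 | 1Δ

4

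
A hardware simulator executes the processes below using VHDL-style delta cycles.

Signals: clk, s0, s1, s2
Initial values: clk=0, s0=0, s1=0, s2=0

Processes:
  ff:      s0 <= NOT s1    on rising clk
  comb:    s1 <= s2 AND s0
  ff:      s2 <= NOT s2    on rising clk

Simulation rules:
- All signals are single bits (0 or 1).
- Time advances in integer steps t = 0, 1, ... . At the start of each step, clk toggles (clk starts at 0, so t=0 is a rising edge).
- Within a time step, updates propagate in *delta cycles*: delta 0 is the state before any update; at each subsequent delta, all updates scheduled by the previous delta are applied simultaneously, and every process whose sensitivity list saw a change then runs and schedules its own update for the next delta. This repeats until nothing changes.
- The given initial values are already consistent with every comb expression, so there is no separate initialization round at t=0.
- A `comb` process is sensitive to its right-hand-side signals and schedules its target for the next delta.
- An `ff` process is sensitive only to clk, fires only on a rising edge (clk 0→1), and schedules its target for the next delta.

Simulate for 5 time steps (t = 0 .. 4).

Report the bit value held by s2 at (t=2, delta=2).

0

[bits: clk,s0,s2,s1]
t=0: Δ0=0000 Δ1=1000 Δ2=1110 Δ3=1111 | 3Δ
t=1: Δ0=1111 Δ1=0111 | 1Δ
t=2: Δ0=0111 Δ1=1111 Δ2=1001 Δ3=1000 | 3Δ
t=3: Δ0=1000 Δ1=0000 | 1Δ
t=4: Δ0=0000 Δ1=1000 Δ2=1110 Δ3=1111 | 3Δ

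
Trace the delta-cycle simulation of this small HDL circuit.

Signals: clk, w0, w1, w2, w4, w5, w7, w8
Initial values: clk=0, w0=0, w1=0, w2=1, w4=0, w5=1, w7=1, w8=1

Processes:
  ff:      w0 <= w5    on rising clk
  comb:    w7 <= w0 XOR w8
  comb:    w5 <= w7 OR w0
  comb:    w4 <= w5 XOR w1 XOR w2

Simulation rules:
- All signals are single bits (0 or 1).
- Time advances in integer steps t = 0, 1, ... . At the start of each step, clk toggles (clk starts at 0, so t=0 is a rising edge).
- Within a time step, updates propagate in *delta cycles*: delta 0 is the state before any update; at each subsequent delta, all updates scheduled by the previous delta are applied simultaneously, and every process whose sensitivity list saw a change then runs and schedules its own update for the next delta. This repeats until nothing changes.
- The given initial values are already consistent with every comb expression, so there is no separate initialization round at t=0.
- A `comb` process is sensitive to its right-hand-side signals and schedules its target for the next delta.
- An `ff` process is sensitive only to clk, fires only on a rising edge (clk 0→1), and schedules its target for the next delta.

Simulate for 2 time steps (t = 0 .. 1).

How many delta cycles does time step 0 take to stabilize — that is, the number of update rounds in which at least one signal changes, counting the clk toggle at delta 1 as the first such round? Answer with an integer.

[bits: w4,w1,clk,w2,w5,w8,w7,w0]
t=0: Δ0=00011110 Δ1=00111110 Δ2=00111111 Δ3=00111101 | 3Δ
t=1: Δ0=00111101 Δ1=00011101 | 1Δ

3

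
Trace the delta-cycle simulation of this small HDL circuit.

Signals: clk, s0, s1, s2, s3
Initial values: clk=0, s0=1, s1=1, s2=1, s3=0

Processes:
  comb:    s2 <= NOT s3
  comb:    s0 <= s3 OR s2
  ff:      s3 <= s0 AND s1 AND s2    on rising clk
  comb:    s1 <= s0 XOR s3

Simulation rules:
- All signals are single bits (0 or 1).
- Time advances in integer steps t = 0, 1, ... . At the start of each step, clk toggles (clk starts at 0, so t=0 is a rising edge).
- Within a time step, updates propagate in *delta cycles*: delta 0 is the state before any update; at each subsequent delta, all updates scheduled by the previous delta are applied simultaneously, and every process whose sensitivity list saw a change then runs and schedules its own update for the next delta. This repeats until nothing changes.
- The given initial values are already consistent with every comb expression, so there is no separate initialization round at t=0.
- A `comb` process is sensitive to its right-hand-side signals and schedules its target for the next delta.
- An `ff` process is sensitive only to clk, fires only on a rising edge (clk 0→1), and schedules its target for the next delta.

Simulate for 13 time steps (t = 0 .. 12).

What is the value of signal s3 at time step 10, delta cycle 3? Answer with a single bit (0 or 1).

[bits: s1,clk,s0,s2,s3]
t=0: Δ0=10110 Δ1=11110 Δ2=11111 Δ3=01101 | 3Δ
t=1: Δ0=01101 Δ1=00101 | 1Δ
t=2: Δ0=00101 Δ1=01101 Δ2=01100 Δ3=11010 Δ4=01110 Δ5=11110 | 5Δ
t=3: Δ0=11110 Δ1=10110 | 1Δ
t=4: Δ0=10110 Δ1=11110 Δ2=11111 Δ3=01101 | 3Δ
t=5: Δ0=01101 Δ1=00101 | 1Δ
t=6: Δ0=00101 Δ1=01101 Δ2=01100 Δ3=11010 Δ4=01110 Δ5=11110 | 5Δ
t=7: Δ0=11110 Δ1=10110 | 1Δ
t=8: Δ0=10110 Δ1=11110 Δ2=11111 Δ3=01101 | 3Δ
t=9: Δ0=01101 Δ1=00101 | 1Δ
t=10: Δ0=00101 Δ1=01101 Δ2=01100 Δ3=11010 Δ4=01110 Δ5=11110 | 5Δ
t=11: Δ0=11110 Δ1=10110 | 1Δ
t=12: Δ0=10110 Δ1=11110 Δ2=11111 Δ3=01101 | 3Δ

0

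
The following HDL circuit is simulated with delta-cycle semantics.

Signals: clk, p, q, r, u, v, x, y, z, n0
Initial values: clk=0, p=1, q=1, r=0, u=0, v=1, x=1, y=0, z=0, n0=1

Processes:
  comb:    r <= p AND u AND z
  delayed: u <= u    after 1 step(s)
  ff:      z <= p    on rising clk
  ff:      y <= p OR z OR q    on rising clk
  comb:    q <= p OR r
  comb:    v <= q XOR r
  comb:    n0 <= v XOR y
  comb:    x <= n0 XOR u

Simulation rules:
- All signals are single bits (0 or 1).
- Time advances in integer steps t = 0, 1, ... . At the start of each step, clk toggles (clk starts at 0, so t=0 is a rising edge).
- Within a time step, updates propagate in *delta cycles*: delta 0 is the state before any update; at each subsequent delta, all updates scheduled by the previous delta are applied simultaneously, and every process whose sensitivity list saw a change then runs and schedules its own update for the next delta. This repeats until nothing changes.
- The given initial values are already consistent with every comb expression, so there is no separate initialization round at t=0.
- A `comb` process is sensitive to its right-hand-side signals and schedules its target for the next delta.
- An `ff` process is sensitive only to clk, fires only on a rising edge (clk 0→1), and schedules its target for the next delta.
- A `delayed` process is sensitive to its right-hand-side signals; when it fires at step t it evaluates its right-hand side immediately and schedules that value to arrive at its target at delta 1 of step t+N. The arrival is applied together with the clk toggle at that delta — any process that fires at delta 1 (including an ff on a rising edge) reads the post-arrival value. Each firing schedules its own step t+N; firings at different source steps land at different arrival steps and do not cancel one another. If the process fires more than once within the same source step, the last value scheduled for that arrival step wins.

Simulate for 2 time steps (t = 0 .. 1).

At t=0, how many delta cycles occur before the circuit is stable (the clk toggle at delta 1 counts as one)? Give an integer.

[bits: n0,p,x,v,u,y,q,r,z,clk]
t=0: Δ0=1111001000 Δ1=1111001001 Δ2=1111011011 Δ3=0111011011 Δ4=0101011011 | 4Δ
t=1: Δ0=0101011011 Δ1=0101011010 | 1Δ

4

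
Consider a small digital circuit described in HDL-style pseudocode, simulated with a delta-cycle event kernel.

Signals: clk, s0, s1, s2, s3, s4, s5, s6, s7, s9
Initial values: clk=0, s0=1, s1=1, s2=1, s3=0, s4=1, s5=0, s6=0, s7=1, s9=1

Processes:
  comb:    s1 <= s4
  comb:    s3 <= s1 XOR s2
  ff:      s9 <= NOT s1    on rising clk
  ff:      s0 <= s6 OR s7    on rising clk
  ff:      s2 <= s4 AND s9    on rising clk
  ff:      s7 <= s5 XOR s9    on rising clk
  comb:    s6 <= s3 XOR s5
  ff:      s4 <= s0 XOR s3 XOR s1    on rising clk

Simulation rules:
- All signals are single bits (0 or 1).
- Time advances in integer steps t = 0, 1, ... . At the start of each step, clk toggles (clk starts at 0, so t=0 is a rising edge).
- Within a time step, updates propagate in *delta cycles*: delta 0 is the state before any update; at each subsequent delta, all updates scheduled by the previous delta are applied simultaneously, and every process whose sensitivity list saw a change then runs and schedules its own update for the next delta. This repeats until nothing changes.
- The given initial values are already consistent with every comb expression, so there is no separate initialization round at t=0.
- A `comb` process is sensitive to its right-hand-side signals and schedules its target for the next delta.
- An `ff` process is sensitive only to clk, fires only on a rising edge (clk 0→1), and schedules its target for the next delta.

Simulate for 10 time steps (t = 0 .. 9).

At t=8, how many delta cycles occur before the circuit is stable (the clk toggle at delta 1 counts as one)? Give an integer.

t=0 Δ0: s0=1 s4=1 s7=1 s2=1 s1=1 s5=0 clk=0 s6=0 s3=0 s9=1
  Δ1: clk:0→1
  Δ2: s4:1→0, s9:1→0
  Δ3: s1:1→0
  Δ4: s3:0→1
  Δ5: s6:0→1
  (5Δ to stable)
t=1 Δ0: s0=1 s4=0 s7=1 s2=1 s1=0 s5=0 clk=1 s6=1 s3=1 s9=0
  Δ1: clk:1→0
  (1Δ to stable)
t=2 Δ0: s0=1 s4=0 s7=1 s2=1 s1=0 s5=0 clk=0 s6=1 s3=1 s9=0
  Δ1: clk:0→1
  Δ2: s7:1→0, s2:1→0, s9:0→1
  Δ3: s3:1→0
  Δ4: s6:1→0
  (4Δ to stable)
t=3 Δ0: s0=1 s4=0 s7=0 s2=0 s1=0 s5=0 clk=1 s6=0 s3=0 s9=1
  Δ1: clk:1→0
  (1Δ to stable)
t=4 Δ0: s0=1 s4=0 s7=0 s2=0 s1=0 s5=0 clk=0 s6=0 s3=0 s9=1
  Δ1: clk:0→1
  Δ2: s0:1→0, s4:0→1, s7:0→1
  Δ3: s1:0→1
  Δ4: s3:0→1
  Δ5: s6:0→1
  (5Δ to stable)
t=5 Δ0: s0=0 s4=1 s7=1 s2=0 s1=1 s5=0 clk=1 s6=1 s3=1 s9=1
  Δ1: clk:1→0
  (1Δ to stable)
t=6 Δ0: s0=0 s4=1 s7=1 s2=0 s1=1 s5=0 clk=0 s6=1 s3=1 s9=1
  Δ1: clk:0→1
  Δ2: s0:0→1, s4:1→0, s2:0→1, s9:1→0
  Δ3: s1:1→0, s3:1→0
  Δ4: s6:1→0, s3:0→1
  Δ5: s6:0→1
  (5Δ to stable)
t=7 Δ0: s0=1 s4=0 s7=1 s2=1 s1=0 s5=0 clk=1 s6=1 s3=1 s9=0
  Δ1: clk:1→0
  (1Δ to stable)
t=8 Δ0: s0=1 s4=0 s7=1 s2=1 s1=0 s5=0 clk=0 s6=1 s3=1 s9=0
  Δ1: clk:0→1
  Δ2: s7:1→0, s2:1→0, s9:0→1
  Δ3: s3:1→0
  Δ4: s6:1→0
  (4Δ to stable)
t=9 Δ0: s0=1 s4=0 s7=0 s2=0 s1=0 s5=0 clk=1 s6=0 s3=0 s9=1
  Δ1: clk:1→0
  (1Δ to stable)

4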